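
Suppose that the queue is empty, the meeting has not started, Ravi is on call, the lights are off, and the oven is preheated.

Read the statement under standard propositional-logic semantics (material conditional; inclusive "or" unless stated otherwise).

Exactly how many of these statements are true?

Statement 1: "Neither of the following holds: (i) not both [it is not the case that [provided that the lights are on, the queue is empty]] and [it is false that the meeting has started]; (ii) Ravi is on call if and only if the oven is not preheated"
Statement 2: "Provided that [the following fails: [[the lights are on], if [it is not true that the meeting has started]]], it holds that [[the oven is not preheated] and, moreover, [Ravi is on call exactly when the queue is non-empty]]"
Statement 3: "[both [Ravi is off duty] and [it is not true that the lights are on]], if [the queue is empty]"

Let S = "the lights are on" (False), P = "the queue is empty" (True), Q = "the meeting has started" (False), R = "Ravi is on call" (True), U = "the oven is preheated" (True).

Statement 1: This is (not (S -> P) nand not Q) nor (R iff not U).

S -> P = False -> True = True
not (S -> P) = not True = False
not Q = not False = True
not (S -> P) nand not Q = False nand True = True
not U = not True = False
R iff not U = True iff False = False
(not (S -> P) nand not Q) nor (R iff not U) = True nor False = False
Thus Statement 1 is false.

Statement 2: Formalization: not (not Q -> S) -> (not U and (R iff not P))

not Q = not False = True
not Q -> S = True -> False = False
not (not Q -> S) = not False = True
not U = not True = False
not P = not True = False
R iff not P = True iff False = False
not U and (R iff not P) = False and False = False
not (not Q -> S) -> (not U and (R iff not P)) = True -> False = False
Thus Statement 2 is false.

Statement 3: Parsed as P -> (not R and not S)

not R = not True = False
not S = not False = True
not R and not S = False and True = False
P -> (not R and not S) = True -> False = False
So Statement 3 is false.

True statements: 0 (none).

0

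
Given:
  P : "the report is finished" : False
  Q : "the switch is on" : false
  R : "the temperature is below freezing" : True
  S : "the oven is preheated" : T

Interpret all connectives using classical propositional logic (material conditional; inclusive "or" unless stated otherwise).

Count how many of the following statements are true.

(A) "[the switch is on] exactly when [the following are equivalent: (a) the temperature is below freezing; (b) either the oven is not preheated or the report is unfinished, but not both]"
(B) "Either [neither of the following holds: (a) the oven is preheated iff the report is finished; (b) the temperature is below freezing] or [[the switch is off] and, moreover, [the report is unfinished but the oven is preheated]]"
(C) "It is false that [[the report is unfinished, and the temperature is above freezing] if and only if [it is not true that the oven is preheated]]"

1

(A): Formalization: Q ↔ (R ↔ (¬S ⊕ ¬P))

¬S = ¬T = F
¬P = ¬F = T
¬S ⊕ ¬P = F ⊕ T = T
R ↔ (¬S ⊕ ¬P) = T ↔ T = T
Q ↔ (R ↔ (¬S ⊕ ¬P)) = F ↔ T = F
Hence (A) is false.

(B): Formalization: ((S ↔ P) ↓ R) ∨ (¬Q ∧ (¬P ∧ S))

S ↔ P = T ↔ F = F
(S ↔ P) ↓ R = F ↓ T = F
¬Q = ¬F = T
¬P = ¬F = T
¬P ∧ S = T ∧ T = T
¬Q ∧ (¬P ∧ S) = T ∧ T = T
((S ↔ P) ↓ R) ∨ (¬Q ∧ (¬P ∧ S)) = F ∨ T = T
Hence (B) is true.

(C): Formalization: ¬((¬P ∧ ¬R) ↔ ¬S)

¬P = ¬F = T
¬R = ¬T = F
¬P ∧ ¬R = T ∧ F = F
¬S = ¬T = F
(¬P ∧ ¬R) ↔ ¬S = F ↔ F = T
¬((¬P ∧ ¬R) ↔ ¬S) = ¬T = F
Hence (C) is false.

Count: 1.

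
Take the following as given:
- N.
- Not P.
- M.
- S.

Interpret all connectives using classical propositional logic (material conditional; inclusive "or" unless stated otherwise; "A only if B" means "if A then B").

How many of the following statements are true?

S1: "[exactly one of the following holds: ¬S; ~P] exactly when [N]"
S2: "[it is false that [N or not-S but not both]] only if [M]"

S1: This is (~S xor ~P) <-> N.

~S = ~T = F
~P = ~F = T
~S xor ~P = F xor T = T
(~S xor ~P) <-> N = T <-> T = T
Hence S1 is true.

S2: This is ~(N xor ~S) -> M.

~S = ~T = F
N xor ~S = T xor F = T
~(N xor ~S) = ~T = F
~(N xor ~S) -> M = F -> T = T
Hence S2 is true.

True statements: 2.

2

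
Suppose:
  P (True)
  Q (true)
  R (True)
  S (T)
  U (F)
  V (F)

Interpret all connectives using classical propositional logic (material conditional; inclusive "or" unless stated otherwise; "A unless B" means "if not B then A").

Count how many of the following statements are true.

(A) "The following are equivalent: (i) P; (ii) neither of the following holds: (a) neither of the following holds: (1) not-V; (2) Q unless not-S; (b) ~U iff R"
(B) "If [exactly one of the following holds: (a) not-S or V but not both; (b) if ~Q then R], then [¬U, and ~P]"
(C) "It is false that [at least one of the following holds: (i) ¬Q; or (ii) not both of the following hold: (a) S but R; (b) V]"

(A): In symbols: P ↔ ((¬V ↓ (Q ∨ ¬S)) ↓ (¬U ↔ R))

¬V = ¬F = T
¬S = ¬T = F
Q ∨ ¬S = T ∨ F = T
¬V ↓ (Q ∨ ¬S) = T ↓ T = F
¬U = ¬F = T
¬U ↔ R = T ↔ T = T
(¬V ↓ (Q ∨ ¬S)) ↓ (¬U ↔ R) = F ↓ T = F
P ↔ ((¬V ↓ (Q ∨ ¬S)) ↓ (¬U ↔ R)) = T ↔ F = F
Hence (A) is false.

(B): Parsed as ((¬S ⊕ V) ⊕ (¬Q → R)) → (¬U ∧ ¬P)

¬S = ¬T = F
¬S ⊕ V = F ⊕ F = F
¬Q = ¬T = F
¬Q → R = F → T = T
(¬S ⊕ V) ⊕ (¬Q → R) = F ⊕ T = T
¬U = ¬F = T
¬P = ¬T = F
¬U ∧ ¬P = T ∧ F = F
((¬S ⊕ V) ⊕ (¬Q → R)) → (¬U ∧ ¬P) = T → F = F
So (B) is false.

(C): In symbols: ¬(¬Q ∨ ((S ∧ R) ↑ V))

¬Q = ¬T = F
S ∧ R = T ∧ T = T
(S ∧ R) ↑ V = T ↑ F = T
¬Q ∨ ((S ∧ R) ↑ V) = F ∨ T = T
¬(¬Q ∨ ((S ∧ R) ↑ V)) = ¬T = F
So (C) is false.

True statements: 0 (none).

0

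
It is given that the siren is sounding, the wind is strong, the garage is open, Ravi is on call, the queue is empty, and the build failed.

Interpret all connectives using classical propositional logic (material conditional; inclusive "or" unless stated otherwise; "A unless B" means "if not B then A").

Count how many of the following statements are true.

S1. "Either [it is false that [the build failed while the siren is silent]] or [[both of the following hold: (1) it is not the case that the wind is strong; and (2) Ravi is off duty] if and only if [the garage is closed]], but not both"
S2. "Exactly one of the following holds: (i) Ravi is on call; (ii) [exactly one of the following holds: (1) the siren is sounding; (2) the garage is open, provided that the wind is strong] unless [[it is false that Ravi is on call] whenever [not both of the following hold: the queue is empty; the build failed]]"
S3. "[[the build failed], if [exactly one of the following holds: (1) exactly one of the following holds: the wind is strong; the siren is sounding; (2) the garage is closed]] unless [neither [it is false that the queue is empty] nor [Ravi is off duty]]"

1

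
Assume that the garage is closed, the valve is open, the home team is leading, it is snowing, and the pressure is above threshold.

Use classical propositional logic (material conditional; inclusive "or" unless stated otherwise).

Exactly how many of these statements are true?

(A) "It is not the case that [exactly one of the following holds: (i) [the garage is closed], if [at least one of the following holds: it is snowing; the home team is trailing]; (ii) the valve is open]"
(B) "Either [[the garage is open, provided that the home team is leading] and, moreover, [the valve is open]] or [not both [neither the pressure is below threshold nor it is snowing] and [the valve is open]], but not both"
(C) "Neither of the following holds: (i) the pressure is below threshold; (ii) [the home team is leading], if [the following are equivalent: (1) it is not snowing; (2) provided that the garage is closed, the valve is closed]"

Let S = "it is snowing" (T), R = "the home team is leading" (T), P = "the garage is closed" (T), Q = "the valve is open" (T), U = "the pressure is above threshold" (T).

(A): Parsed as ¬(((S ∨ ¬R) → P) ⊕ Q)

¬R = ¬T = F
S ∨ ¬R = T ∨ F = T
(S ∨ ¬R) → P = T → T = T
((S ∨ ¬R) → P) ⊕ Q = T ⊕ T = F
¬(((S ∨ ¬R) → P) ⊕ Q) = ¬F = T
So (A) is true.

(B): This is ((R → ¬P) ∧ Q) ⊕ ((¬U ↓ S) ↑ Q).

¬P = ¬T = F
R → ¬P = T → F = F
(R → ¬P) ∧ Q = F ∧ T = F
¬U = ¬T = F
¬U ↓ S = F ↓ T = F
(¬U ↓ S) ↑ Q = F ↑ T = T
((R → ¬P) ∧ Q) ⊕ ((¬U ↓ S) ↑ Q) = F ⊕ T = T
Hence (B) is true.

(C): In symbols: ¬U ↓ ((¬S ↔ (P → ¬Q)) → R)

¬U = ¬T = F
¬S = ¬T = F
¬Q = ¬T = F
P → ¬Q = T → F = F
¬S ↔ (P → ¬Q) = F ↔ F = T
(¬S ↔ (P → ¬Q)) → R = T → T = T
¬U ↓ ((¬S ↔ (P → ¬Q)) → R) = F ↓ T = F
Hence (C) is false.

True statements: 2 ((A), (B)).

2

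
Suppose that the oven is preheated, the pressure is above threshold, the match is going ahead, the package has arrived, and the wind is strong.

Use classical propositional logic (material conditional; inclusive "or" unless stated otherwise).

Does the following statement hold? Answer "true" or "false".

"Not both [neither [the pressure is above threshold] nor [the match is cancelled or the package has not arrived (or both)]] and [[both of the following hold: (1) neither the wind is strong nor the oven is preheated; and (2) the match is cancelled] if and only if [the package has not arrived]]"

True

Let Q = "the pressure is above threshold" (T), D = "the match is cancelled" (F), L = "the package has arrived" (T), R = "the wind is strong" (T), H = "the oven is preheated" (T).
This is (Q nor (D | ~L)) nand (((R nor H) & D) <-> ~L).

~L = ~T = F
D | ~L = F | F = F
Q nor (D | ~L) = T nor F = F
R nor H = T nor T = F
(R nor H) & D = F & F = F
~L = ~T = F
((R nor H) & D) <-> ~L = F <-> F = T
(Q nor (D | ~L)) nand (((R nor H) & D) <-> ~L) = F nand T = T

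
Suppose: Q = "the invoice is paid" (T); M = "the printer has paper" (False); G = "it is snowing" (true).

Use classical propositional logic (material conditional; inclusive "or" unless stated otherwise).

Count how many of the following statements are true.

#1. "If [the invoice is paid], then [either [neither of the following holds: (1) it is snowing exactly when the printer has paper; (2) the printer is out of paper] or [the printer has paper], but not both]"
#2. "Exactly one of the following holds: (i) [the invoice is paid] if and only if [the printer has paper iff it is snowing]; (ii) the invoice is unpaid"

#1: In symbols: Q → (((G ↔ M) ↓ ¬M) ⊕ M)

G ↔ M = T ↔ F = F
¬M = ¬F = T
(G ↔ M) ↓ ¬M = F ↓ T = F
((G ↔ M) ↓ ¬M) ⊕ M = F ⊕ F = F
Q → (((G ↔ M) ↓ ¬M) ⊕ M) = T → F = F
So #1 is false.

#2: Formalization: (Q ↔ (M ↔ G)) ⊕ ¬Q

M ↔ G = F ↔ T = F
Q ↔ (M ↔ G) = T ↔ F = F
¬Q = ¬T = F
(Q ↔ (M ↔ G)) ⊕ ¬Q = F ⊕ F = F
So #2 is false.

Count: 0.

0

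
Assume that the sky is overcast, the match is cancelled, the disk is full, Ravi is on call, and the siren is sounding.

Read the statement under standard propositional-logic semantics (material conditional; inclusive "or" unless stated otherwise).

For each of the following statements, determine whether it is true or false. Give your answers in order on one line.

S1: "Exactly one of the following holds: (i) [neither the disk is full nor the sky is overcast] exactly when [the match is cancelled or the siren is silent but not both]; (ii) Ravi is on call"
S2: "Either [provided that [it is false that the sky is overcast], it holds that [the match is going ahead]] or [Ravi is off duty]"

Let Q = "the disk is full" (True), N = "the sky is overcast" (True), R = "the match is cancelled" (True), G = "the siren is sounding" (True), K = "Ravi is on call" (True).

S1: Parsed as ((Q nor N) iff (R xor not G)) xor K

Q nor N = True nor True = False
not G = not True = False
R xor not G = True xor False = True
(Q nor N) iff (R xor not G) = False iff True = False
((Q nor N) iff (R xor not G)) xor K = False xor True = True
Thus S1 is true.

S2: This is (not N -> not R) or not K.

not N = not True = False
not R = not True = False
not N -> not R = False -> False = True
not K = not True = False
(not N -> not R) or not K = True or False = True
So S2 is true.

S1 True, S2 True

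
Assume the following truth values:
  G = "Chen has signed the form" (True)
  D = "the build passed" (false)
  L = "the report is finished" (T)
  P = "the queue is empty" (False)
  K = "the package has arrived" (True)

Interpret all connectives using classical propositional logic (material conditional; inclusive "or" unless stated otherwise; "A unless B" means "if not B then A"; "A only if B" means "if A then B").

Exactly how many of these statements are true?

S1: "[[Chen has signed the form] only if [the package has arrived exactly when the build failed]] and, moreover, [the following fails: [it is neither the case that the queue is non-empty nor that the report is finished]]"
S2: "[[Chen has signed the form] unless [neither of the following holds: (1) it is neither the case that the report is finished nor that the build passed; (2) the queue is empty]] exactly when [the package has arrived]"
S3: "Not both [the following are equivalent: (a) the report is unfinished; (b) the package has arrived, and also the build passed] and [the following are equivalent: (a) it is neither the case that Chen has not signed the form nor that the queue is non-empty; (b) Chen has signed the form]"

3

S1: This is (G -> (K iff not D)) and not (not P nor L).

not D = not False = True
K iff not D = True iff True = True
G -> (K iff not D) = True -> True = True
not P = not False = True
not P nor L = True nor True = False
not (not P nor L) = not False = True
(G -> (K iff not D)) and not (not P nor L) = True and True = True
Thus S1 is true.

S2: This is (G or ((L nor D) nor P)) iff K.

L nor D = True nor False = False
(L nor D) nor P = False nor False = True
G or ((L nor D) nor P) = True or True = True
(G or ((L nor D) nor P)) iff K = True iff True = True
Hence S2 is true.

S3: Formalization: (not L iff (K and D)) nand ((not G nor not P) iff G)

not L = not True = False
K and D = True and False = False
not L iff (K and D) = False iff False = True
not G = not True = False
not P = not False = True
not G nor not P = False nor True = False
(not G nor not P) iff G = False iff True = False
(not L iff (K and D)) nand ((not G nor not P) iff G) = True nand False = True
So S3 is true.

3 of the 3 statements are true (S1, S2, S3).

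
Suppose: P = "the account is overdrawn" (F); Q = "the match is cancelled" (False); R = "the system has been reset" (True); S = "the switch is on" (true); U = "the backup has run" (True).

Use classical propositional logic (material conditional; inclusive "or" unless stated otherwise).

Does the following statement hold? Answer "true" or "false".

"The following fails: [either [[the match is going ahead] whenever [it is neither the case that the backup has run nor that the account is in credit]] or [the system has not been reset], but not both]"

This is not (((U nor not P) -> not Q) xor not R).

not P = not False = True
U nor not P = True nor True = False
not Q = not False = True
(U nor not P) -> not Q = False -> True = True
not R = not True = False
((U nor not P) -> not Q) xor not R = True xor False = True
not (((U nor not P) -> not Q) xor not R) = not True = False

The statement is false.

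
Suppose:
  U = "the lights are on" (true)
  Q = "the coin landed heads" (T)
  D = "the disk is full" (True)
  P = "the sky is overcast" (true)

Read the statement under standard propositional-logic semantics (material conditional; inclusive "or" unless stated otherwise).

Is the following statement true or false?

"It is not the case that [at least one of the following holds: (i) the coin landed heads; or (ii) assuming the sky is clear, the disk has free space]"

False.

Values: Q=True, P=True, D=True.
Parsed as not (Q or (not P -> not D))

not P = not True = False
not D = not True = False
not P -> not D = False -> False = True
Q or (not P -> not D) = True or True = True
not (Q or (not P -> not D)) = not True = False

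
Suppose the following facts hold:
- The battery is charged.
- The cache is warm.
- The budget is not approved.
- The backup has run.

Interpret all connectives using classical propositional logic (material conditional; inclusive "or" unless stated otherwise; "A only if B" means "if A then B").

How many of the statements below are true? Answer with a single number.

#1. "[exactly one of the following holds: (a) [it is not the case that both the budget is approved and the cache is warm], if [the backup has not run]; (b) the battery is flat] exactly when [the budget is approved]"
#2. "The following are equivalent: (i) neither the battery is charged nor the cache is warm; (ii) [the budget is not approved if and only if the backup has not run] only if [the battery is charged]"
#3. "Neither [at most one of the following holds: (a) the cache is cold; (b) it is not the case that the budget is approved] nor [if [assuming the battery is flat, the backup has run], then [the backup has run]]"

Let S = "the backup has run" (T), R = "the budget is approved" (F), Q = "the cache is warm" (T), P = "the battery is charged" (T).

#1: In symbols: ((~S -> (R nand Q)) xor ~P) <-> R

~S = ~T = F
R nand Q = F nand T = T
~S -> (R nand Q) = F -> T = T
~P = ~T = F
(~S -> (R nand Q)) xor ~P = T xor F = T
((~S -> (R nand Q)) xor ~P) <-> R = T <-> F = F
Hence #1 is false.

#2: Formalization: (P nor Q) <-> ((~R <-> ~S) -> P)

P nor Q = T nor T = F
~R = ~F = T
~S = ~T = F
~R <-> ~S = T <-> F = F
(~R <-> ~S) -> P = F -> T = T
(P nor Q) <-> ((~R <-> ~S) -> P) = F <-> T = F
Hence #2 is false.

#3: In symbols: (~Q nand ~R) nor ((~P -> S) -> S)

~Q = ~T = F
~R = ~F = T
~Q nand ~R = F nand T = T
~P = ~T = F
~P -> S = F -> T = T
(~P -> S) -> S = T -> T = T
(~Q nand ~R) nor ((~P -> S) -> S) = T nor T = F
So #3 is false.

True statements: 0 (none).

0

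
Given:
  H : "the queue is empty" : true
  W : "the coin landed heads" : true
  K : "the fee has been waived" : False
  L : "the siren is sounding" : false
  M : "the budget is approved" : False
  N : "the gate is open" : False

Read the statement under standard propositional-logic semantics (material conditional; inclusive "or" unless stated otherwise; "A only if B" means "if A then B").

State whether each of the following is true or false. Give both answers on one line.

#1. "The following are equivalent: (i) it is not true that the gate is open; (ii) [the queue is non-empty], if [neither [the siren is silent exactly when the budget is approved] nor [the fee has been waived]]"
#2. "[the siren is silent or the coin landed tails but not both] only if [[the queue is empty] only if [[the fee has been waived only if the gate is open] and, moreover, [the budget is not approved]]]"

#1: In symbols: ~N <-> (((~L <-> M) nor K) -> ~H)

~N = ~F = T
~L = ~F = T
~L <-> M = T <-> F = F
(~L <-> M) nor K = F nor F = T
~H = ~T = F
((~L <-> M) nor K) -> ~H = T -> F = F
~N <-> (((~L <-> M) nor K) -> ~H) = T <-> F = F
Thus #1 is false.

#2: Parsed as (~L xor ~W) -> (H -> ((K -> N) & ~M))

~L = ~F = T
~W = ~T = F
~L xor ~W = T xor F = T
K -> N = F -> F = T
~M = ~F = T
(K -> N) & ~M = T & T = T
H -> ((K -> N) & ~M) = T -> T = T
(~L xor ~W) -> (H -> ((K -> N) & ~M)) = T -> T = T
Hence #2 is true.

#1 False / #2 True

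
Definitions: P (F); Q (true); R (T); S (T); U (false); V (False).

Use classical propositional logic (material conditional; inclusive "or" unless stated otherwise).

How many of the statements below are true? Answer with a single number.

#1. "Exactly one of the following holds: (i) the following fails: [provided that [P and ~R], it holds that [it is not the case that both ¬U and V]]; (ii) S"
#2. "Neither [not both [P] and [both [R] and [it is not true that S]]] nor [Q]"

#1: This is ~((P & ~R) -> (~U nand V)) xor S.

~R = ~T = F
P & ~R = F & F = F
~U = ~F = T
~U nand V = T nand F = T
(P & ~R) -> (~U nand V) = F -> T = T
~((P & ~R) -> (~U nand V)) = ~T = F
~((P & ~R) -> (~U nand V)) xor S = F xor T = T
Hence #1 is true.

#2: In symbols: (P nand (R & ~S)) nor Q

~S = ~T = F
R & ~S = T & F = F
P nand (R & ~S) = F nand F = T
(P nand (R & ~S)) nor Q = T nor T = F
Hence #2 is false.

1 of the 2 statements is true (#1).

1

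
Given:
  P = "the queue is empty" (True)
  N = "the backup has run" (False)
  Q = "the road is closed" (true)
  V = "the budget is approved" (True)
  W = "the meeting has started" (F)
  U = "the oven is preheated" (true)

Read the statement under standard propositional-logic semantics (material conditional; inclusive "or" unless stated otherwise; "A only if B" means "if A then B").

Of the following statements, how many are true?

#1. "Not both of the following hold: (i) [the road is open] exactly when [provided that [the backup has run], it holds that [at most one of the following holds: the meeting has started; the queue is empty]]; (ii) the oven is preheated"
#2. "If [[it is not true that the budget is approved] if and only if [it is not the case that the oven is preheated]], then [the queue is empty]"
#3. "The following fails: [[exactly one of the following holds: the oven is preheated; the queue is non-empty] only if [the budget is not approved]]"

3

#1: In symbols: (not Q iff (N -> (W nand P))) nand U

not Q = not True = False
W nand P = False nand True = True
N -> (W nand P) = False -> True = True
not Q iff (N -> (W nand P)) = False iff True = False
(not Q iff (N -> (W nand P))) nand U = False nand True = True
So #1 is true.

#2: Parsed as (not V iff not U) -> P

not V = not True = False
not U = not True = False
not V iff not U = False iff False = True
(not V iff not U) -> P = True -> True = True
Thus #2 is true.

#3: Parsed as not ((U xor not P) -> not V)

not P = not True = False
U xor not P = True xor False = True
not V = not True = False
(U xor not P) -> not V = True -> False = False
not ((U xor not P) -> not V) = not False = True
Hence #3 is true.

3 of the 3 statements are true (#1, #2, #3).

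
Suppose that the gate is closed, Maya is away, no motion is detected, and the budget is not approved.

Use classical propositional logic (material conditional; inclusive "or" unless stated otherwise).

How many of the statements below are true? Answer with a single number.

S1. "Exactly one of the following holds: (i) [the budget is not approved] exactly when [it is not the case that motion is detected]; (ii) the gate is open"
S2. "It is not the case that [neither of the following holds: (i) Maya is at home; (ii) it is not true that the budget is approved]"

2

Let R = "the budget is approved" (F), Q = "motion is detected" (F), V = "the gate is open" (F), P = "Maya is at home" (F).

S1: This is (¬R ↔ ¬Q) ⊕ V.

¬R = ¬F = T
¬Q = ¬F = T
¬R ↔ ¬Q = T ↔ T = T
(¬R ↔ ¬Q) ⊕ V = T ⊕ F = T
Hence S1 is true.

S2: Parsed as ¬(P ↓ ¬R)

¬R = ¬F = T
P ↓ ¬R = F ↓ T = F
¬(P ↓ ¬R) = ¬F = T
So S2 is true.

Count: 2.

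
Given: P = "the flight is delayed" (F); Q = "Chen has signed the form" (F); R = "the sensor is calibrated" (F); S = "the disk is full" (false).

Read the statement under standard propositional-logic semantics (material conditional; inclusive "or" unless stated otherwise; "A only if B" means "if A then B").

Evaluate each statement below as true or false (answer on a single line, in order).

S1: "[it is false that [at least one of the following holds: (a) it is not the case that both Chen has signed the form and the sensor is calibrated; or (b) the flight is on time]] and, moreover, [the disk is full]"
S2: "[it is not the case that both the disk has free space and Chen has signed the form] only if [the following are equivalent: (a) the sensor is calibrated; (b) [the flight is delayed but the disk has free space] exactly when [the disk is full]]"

S1 false; S2 false

S1: Parsed as not ((Q nand R) or not P) and S

Q nand R = False nand False = True
not P = not False = True
(Q nand R) or not P = True or True = True
not ((Q nand R) or not P) = not True = False
not ((Q nand R) or not P) and S = False and False = False
Hence S1 is false.

S2: This is (not S nand Q) -> (R iff ((P and not S) iff S)).

not S = not False = True
not S nand Q = True nand False = True
not S = not False = True
P and not S = False and True = False
(P and not S) iff S = False iff False = True
R iff ((P and not S) iff S) = False iff True = False
(not S nand Q) -> (R iff ((P and not S) iff S)) = True -> False = False
So S2 is false.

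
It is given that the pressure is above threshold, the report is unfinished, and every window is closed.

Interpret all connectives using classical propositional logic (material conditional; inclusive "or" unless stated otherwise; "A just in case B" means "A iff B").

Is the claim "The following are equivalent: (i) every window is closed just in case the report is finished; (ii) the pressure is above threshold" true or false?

False.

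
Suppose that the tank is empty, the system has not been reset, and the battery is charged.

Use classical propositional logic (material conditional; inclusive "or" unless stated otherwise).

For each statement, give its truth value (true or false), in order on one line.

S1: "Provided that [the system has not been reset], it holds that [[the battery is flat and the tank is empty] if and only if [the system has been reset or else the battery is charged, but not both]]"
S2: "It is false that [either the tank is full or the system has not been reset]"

Let Q = "the system has been reset" (False), R = "the battery is charged" (True), P = "the tank is full" (False).

S1: In symbols: not Q -> ((not R and not P) iff (Q xor R))

not Q = not False = True
not R = not True = False
not P = not False = True
not R and not P = False and True = False
Q xor R = False xor True = True
(not R and not P) iff (Q xor R) = False iff True = False
not Q -> ((not R and not P) iff (Q xor R)) = True -> False = False
Thus S1 is false.

S2: This is not (P or not Q).

not Q = not False = True
P or not Q = False or True = True
not (P or not Q) = not True = False
So S2 is false.

S1 false, S2 false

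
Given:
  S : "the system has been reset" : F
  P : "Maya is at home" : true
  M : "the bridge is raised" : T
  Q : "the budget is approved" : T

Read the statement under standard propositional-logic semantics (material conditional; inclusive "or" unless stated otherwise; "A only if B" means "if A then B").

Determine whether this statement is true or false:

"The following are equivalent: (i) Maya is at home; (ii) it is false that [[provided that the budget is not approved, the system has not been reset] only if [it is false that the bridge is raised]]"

Values: P=True, Q=True, S=False, M=True.
This is P iff not ((not Q -> not S) -> not M).

not Q = not True = False
not S = not False = True
not Q -> not S = False -> True = True
not M = not True = False
(not Q -> not S) -> not M = True -> False = False
not ((not Q -> not S) -> not M) = not False = True
P iff not ((not Q -> not S) -> not M) = True iff True = True

The statement is true.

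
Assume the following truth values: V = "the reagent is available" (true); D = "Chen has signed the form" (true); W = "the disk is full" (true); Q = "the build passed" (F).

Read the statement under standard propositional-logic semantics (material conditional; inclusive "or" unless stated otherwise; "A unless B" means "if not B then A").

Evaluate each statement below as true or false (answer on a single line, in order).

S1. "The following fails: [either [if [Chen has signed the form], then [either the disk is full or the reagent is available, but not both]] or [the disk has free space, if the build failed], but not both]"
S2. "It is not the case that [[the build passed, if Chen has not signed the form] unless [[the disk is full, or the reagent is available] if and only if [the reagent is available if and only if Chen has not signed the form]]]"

S1 true; S2 false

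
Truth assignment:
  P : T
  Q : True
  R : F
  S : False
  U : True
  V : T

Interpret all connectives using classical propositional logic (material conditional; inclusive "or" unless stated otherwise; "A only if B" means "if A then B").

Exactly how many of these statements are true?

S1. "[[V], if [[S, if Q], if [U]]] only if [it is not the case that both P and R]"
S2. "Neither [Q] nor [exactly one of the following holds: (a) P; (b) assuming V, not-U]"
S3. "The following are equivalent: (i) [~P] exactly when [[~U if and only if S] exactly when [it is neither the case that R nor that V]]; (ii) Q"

2

S1: In symbols: ((U -> (Q -> S)) -> V) -> (P nand R)

Q -> S = T -> F = F
U -> (Q -> S) = T -> F = F
(U -> (Q -> S)) -> V = F -> T = T
P nand R = T nand F = T
((U -> (Q -> S)) -> V) -> (P nand R) = T -> T = T
Thus S1 is true.

S2: Formalization: Q nor (P xor (V -> ~U))

~U = ~T = F
V -> ~U = T -> F = F
P xor (V -> ~U) = T xor F = T
Q nor (P xor (V -> ~U)) = T nor T = F
Thus S2 is false.

S3: In symbols: (~P <-> ((~U <-> S) <-> (R nor V))) <-> Q

~P = ~T = F
~U = ~T = F
~U <-> S = F <-> F = T
R nor V = F nor T = F
(~U <-> S) <-> (R nor V) = T <-> F = F
~P <-> ((~U <-> S) <-> (R nor V)) = F <-> F = T
(~P <-> ((~U <-> S) <-> (R nor V))) <-> Q = T <-> T = T
Hence S3 is true.

2 of the 3 statements are true.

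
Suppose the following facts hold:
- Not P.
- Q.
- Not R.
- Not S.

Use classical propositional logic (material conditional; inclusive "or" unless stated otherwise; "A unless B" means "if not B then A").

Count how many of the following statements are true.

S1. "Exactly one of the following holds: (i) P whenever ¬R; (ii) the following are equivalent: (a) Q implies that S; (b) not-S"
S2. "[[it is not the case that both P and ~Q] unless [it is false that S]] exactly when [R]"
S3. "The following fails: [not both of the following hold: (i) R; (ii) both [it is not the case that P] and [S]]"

0

S1: This is (not R -> P) xor ((Q -> S) iff not S).

not R = not False = True
not R -> P = True -> False = False
Q -> S = True -> False = False
not S = not False = True
(Q -> S) iff not S = False iff True = False
(not R -> P) xor ((Q -> S) iff not S) = False xor False = False
Hence S1 is false.

S2: Formalization: ((P nand not Q) or not S) iff R

not Q = not True = False
P nand not Q = False nand False = True
not S = not False = True
(P nand not Q) or not S = True or True = True
((P nand not Q) or not S) iff R = True iff False = False
Hence S2 is false.

S3: In symbols: not (R nand (not P and S))

not P = not False = True
not P and S = True and False = False
R nand (not P and S) = False nand False = True
not (R nand (not P and S)) = not True = False
So S3 is false.

True statements: 0 (none).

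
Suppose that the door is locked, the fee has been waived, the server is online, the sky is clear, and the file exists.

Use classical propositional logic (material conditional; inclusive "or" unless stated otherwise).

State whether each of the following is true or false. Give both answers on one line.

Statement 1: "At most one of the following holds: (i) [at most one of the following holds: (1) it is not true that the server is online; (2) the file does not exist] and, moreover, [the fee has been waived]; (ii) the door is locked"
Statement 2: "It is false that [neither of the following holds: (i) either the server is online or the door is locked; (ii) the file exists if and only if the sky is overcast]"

Statement 1 F / Statement 2 T

Let R = "the server is online" (T), U = "the file exists" (T), Q = "the fee has been waived" (T), P = "the door is locked" (T), S = "the sky is overcast" (F).

Statement 1: Formalization: ((~R nand ~U) & Q) nand P

~R = ~T = F
~U = ~T = F
~R nand ~U = F nand F = T
(~R nand ~U) & Q = T & T = T
((~R nand ~U) & Q) nand P = T nand T = F
Thus Statement 1 is false.

Statement 2: In symbols: ~((R | P) nor (U <-> S))

R | P = T | T = T
U <-> S = T <-> F = F
(R | P) nor (U <-> S) = T nor F = F
~((R | P) nor (U <-> S)) = ~F = T
So Statement 2 is true.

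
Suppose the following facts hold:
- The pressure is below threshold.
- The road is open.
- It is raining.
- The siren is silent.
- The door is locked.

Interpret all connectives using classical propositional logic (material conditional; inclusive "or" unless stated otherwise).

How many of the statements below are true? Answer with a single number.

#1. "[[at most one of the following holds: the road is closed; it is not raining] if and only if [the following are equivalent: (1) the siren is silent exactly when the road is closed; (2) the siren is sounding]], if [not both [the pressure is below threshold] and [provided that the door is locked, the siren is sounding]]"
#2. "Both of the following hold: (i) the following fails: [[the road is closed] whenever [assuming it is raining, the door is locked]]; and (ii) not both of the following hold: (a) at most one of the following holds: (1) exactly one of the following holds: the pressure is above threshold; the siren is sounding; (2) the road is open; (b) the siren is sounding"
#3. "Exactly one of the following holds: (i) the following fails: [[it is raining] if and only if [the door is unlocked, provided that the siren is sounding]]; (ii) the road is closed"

2

Let N = "the pressure is above threshold" (F), W = "the door is locked" (T), H = "the siren is sounding" (F), R = "the road is closed" (F), V = "it is raining" (T).

#1: In symbols: (~N nand (W -> H)) -> ((R nand ~V) <-> ((~H <-> R) <-> H))

~N = ~F = T
W -> H = T -> F = F
~N nand (W -> H) = T nand F = T
~V = ~T = F
R nand ~V = F nand F = T
~H = ~F = T
~H <-> R = T <-> F = F
(~H <-> R) <-> H = F <-> F = T
(R nand ~V) <-> ((~H <-> R) <-> H) = T <-> T = T
(~N nand (W -> H)) -> ((R nand ~V) <-> ((~H <-> R) <-> H)) = T -> T = T
So #1 is true.

#2: In symbols: ~((V -> W) -> R) & (((N xor H) nand ~R) nand H)

V -> W = T -> T = T
(V -> W) -> R = T -> F = F
~((V -> W) -> R) = ~F = T
N xor H = F xor F = F
~R = ~F = T
(N xor H) nand ~R = F nand T = T
((N xor H) nand ~R) nand H = T nand F = T
~((V -> W) -> R) & (((N xor H) nand ~R) nand H) = T & T = T
Thus #2 is true.

#3: Formalization: ~(V <-> (H -> ~W)) xor R

~W = ~T = F
H -> ~W = F -> F = T
V <-> (H -> ~W) = T <-> T = T
~(V <-> (H -> ~W)) = ~T = F
~(V <-> (H -> ~W)) xor R = F xor F = F
So #3 is false.

True statements: 2.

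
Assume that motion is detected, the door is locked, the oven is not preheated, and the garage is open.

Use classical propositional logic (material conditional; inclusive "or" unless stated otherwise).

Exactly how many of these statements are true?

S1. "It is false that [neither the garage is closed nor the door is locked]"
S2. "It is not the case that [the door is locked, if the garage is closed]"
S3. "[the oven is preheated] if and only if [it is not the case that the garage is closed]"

Let S = "the garage is closed" (F), Q = "the door is locked" (T), R = "the oven is preheated" (F).

S1: Parsed as ~(S nor Q)

S nor Q = F nor T = F
~(S nor Q) = ~F = T
Thus S1 is true.

S2: Formalization: ~(S -> Q)

S -> Q = F -> T = T
~(S -> Q) = ~T = F
Hence S2 is false.

S3: In symbols: R <-> ~S

~S = ~F = T
R <-> ~S = F <-> T = F
Hence S3 is false.

True statements: 1 (S1).

1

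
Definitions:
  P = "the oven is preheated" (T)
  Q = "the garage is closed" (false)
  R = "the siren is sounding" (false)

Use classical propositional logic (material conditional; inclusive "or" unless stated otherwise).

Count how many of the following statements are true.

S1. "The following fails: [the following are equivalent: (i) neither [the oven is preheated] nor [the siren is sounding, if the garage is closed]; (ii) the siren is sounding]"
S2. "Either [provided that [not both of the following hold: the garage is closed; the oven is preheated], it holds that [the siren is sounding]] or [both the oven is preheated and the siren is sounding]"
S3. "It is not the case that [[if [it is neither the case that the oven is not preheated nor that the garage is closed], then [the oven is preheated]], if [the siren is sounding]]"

0

S1: In symbols: ¬((P ↓ (Q → R)) ↔ R)

Q → R = F → F = T
P ↓ (Q → R) = T ↓ T = F
(P ↓ (Q → R)) ↔ R = F ↔ F = T
¬((P ↓ (Q → R)) ↔ R) = ¬T = F
Thus S1 is false.

S2: In symbols: ((Q ↑ P) → R) ∨ (P ∧ R)

Q ↑ P = F ↑ T = T
(Q ↑ P) → R = T → F = F
P ∧ R = T ∧ F = F
((Q ↑ P) → R) ∨ (P ∧ R) = F ∨ F = F
Hence S2 is false.

S3: Formalization: ¬(R → ((¬P ↓ Q) → P))

¬P = ¬T = F
¬P ↓ Q = F ↓ F = T
(¬P ↓ Q) → P = T → T = T
R → ((¬P ↓ Q) → P) = F → T = T
¬(R → ((¬P ↓ Q) → P)) = ¬T = F
So S3 is false.

True statements: 0 (none).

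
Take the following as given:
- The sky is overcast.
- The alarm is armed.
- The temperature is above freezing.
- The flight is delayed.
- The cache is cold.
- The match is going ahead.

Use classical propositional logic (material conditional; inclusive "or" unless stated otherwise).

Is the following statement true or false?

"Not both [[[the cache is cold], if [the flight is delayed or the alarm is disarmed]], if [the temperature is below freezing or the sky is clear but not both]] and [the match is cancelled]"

True.

Let R = "the temperature is below freezing" (F), P = "the sky is overcast" (T), S = "the flight is delayed" (T), Q = "the alarm is armed" (T), U = "the cache is warm" (F), V = "the match is cancelled" (F).
Formalization: ((R xor ~P) -> ((S | ~Q) -> ~U)) nand V

~P = ~T = F
R xor ~P = F xor F = F
~Q = ~T = F
S | ~Q = T | F = T
~U = ~F = T
(S | ~Q) -> ~U = T -> T = T
(R xor ~P) -> ((S | ~Q) -> ~U) = F -> T = T
((R xor ~P) -> ((S | ~Q) -> ~U)) nand V = T nand F = T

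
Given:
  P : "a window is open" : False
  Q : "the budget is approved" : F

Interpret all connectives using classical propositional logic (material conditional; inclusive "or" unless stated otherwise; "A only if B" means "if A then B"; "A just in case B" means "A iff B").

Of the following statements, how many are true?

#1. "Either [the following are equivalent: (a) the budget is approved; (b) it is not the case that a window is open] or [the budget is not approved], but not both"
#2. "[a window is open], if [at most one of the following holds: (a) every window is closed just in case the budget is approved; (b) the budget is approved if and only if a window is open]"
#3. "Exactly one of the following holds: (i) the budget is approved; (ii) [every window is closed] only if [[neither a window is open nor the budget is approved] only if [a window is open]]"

#1: In symbols: (Q iff not P) xor not Q

not P = not False = True
Q iff not P = False iff True = False
not Q = not False = True
(Q iff not P) xor not Q = False xor True = True
Hence #1 is true.

#2: In symbols: ((not P iff Q) nand (Q iff P)) -> P

not P = not False = True
not P iff Q = True iff False = False
Q iff P = False iff False = True
(not P iff Q) nand (Q iff P) = False nand True = True
((not P iff Q) nand (Q iff P)) -> P = True -> False = False
So #2 is false.

#3: This is Q xor (not P -> ((P nor Q) -> P)).

not P = not False = True
P nor Q = False nor False = True
(P nor Q) -> P = True -> False = False
not P -> ((P nor Q) -> P) = True -> False = False
Q xor (not P -> ((P nor Q) -> P)) = False xor False = False
So #3 is false.

Count: 1.

1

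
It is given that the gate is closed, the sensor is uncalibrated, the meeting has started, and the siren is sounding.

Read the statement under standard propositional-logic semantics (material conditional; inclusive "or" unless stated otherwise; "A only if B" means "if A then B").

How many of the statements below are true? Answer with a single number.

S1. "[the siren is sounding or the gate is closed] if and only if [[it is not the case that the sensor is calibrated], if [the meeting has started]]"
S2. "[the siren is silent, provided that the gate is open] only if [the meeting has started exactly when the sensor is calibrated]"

Let L = "the siren is sounding" (T), V = "the gate is open" (F), D = "the meeting has started" (T), S = "the sensor is calibrated" (F).

S1: Formalization: (L | ~V) <-> (D -> ~S)

~V = ~F = T
L | ~V = T | T = T
~S = ~F = T
D -> ~S = T -> T = T
(L | ~V) <-> (D -> ~S) = T <-> T = T
So S1 is true.

S2: Formalization: (V -> ~L) -> (D <-> S)

~L = ~T = F
V -> ~L = F -> F = T
D <-> S = T <-> F = F
(V -> ~L) -> (D <-> S) = T -> F = F
Thus S2 is false.

Count: 1.

1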